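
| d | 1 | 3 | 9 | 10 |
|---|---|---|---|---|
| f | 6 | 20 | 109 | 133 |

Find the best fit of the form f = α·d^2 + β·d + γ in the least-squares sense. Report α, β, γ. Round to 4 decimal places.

α = 1.0571, β = 2.3766, γ = 2.8573

With design matrix A, AᵀA = [[16643, 1757, 191]; [1757, 191, 23]; [191, 23, 4]] and Aᵀf = [22315, 2377, 268]ᵀ.
Solving the 3×3 system (Gaussian elimination) gives α = 1129/1068, β = 12691/5340, γ = 2543/890.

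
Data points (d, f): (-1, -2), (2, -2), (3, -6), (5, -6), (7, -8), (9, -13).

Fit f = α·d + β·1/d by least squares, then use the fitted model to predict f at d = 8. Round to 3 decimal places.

Entries of XᵀX: Σd·d = 169, Σd·1/d = 6, Σ1/d·1/d = 569101/396900.
Right-hand side: Σd·f = -223, Σ1/d·f = -1508/315.
Determinant 169·(569101/396900) − 6² = 81889669/396900.
α = ((-223)·(569101/396900) − 6·(-1508/315))/(81889669/396900) = -115509043/81889669; β = (169·(-1508/315) − 6·(-223))/(81889669/396900) = 209938680/81889669.
At d = 8: f̂ = (-115509043/81889669)·(8) + (209938680/81889669)·(1/8) = -897830009/81889669.

f̂ = -10.964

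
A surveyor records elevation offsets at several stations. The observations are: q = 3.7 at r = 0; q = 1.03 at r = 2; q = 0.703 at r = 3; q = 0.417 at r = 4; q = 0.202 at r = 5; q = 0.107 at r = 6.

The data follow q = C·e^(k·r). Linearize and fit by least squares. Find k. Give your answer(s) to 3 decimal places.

Linearized form: ln q = k·r + ln C. From the 6 transformed points,
Over the data: Σr = 20.0000, Σ(r)² = 90.0000, Σln q = -3.7236, Σr·ln q = -25.9038.
Normal system: [[90.0000, 20.0000]; [20.0000, 6]]·[k, ln C]ᵀ = [-25.9038, -3.7236]ᵀ.
Solving (det = 140.0000): k = -0.57822, ln C = 1.30680.

k = -0.578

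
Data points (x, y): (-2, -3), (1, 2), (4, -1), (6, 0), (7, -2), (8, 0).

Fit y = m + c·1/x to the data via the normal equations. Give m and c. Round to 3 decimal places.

With design matrix A, AᵀA = [[6, 199/168]; [199/168, 38845/28224]] and Aᵀy = [-4, 83/28]ᵀ.
Determinant 6·(38845/28224) − (199/168)² = 193469/28224.
m = ((-4)·(38845/28224) − (199/168)·(83/28))/(193469/28224) = -254482/193469; c = (6·(83/28) − (199/168)·(-4))/(193469/28224) = 635712/193469.

m = -1.315, c = 3.286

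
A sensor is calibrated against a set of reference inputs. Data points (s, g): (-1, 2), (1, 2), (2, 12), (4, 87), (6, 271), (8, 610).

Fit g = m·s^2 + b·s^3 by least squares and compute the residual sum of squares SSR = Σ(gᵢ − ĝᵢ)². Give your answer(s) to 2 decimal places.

MᵀM·[m, b]ᵀ = Mᵀg reads: 5666·m + 41600·b = 50240;  41600·m + 312962·b = 376520.
det = 5666·312962 − 41600² = 42682692.
m = (50240·312962 − 41600·376520)/42682692 = 384480/273607; b = (5666·376520 − 41600·50240)/42682692 = 3614860/3556891.
Residuals: 5730402/3556891, -1499318/3556891, -6229148/3556891, -1873363/3556891, 3171061/3556891, -992170/3556891; SSR = 24863642/3556891.

SSR = 6.99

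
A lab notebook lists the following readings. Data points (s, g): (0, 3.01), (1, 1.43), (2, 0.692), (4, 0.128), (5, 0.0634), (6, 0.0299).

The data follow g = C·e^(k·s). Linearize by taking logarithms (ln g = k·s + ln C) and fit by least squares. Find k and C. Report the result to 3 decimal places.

With ln gᵢ as the transformed response and sᵢ as the regressor:
Over the data: Σs = 18.0000, Σ(s)² = 82.0000, Σln g = -7.2325, Σs·ln g = -43.4524.
Normal system: [[82.0000, 18.0000]; [18.0000, 6]]·[k, ln C]ᵀ = [-43.4524, -7.2325]ᵀ.
Solving (det = 168.0000): k = -0.77696, ln C = 1.12548, so C = exp(1.12548) = 3.08170.

k = -0.777, C = 3.082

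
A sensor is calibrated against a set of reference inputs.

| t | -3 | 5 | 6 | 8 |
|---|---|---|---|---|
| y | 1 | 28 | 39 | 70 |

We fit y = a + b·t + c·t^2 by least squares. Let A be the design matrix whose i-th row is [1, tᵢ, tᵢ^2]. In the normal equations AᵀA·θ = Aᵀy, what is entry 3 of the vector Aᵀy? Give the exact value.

6593

Entry 3 ↔ basis t^2, so (Aᵀy)_{3} = Σᵢ (t^2)·yᵢ = (9)·(1) + (25)·(28) + (36)·(39) + (64)·(70) = 6593.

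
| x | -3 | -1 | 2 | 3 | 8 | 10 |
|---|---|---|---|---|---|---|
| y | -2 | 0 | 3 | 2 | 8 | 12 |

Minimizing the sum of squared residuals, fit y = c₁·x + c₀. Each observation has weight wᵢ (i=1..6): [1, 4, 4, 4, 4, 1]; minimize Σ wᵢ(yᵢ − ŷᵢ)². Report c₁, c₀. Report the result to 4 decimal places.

c₁ = 0.9510, c₀ = 0.5385

Forming MᵀWM = [[421, 55]; [55, 18]] and MᵀWy = [430, 62]ᵀ gives MᵀWM·[c₁, c₀]ᵀ = MᵀWy.
Δ = 421·18 − 55² = 4553.
c₁ = (430·18 − 55·62)/4553 = 4330/4553; c₀ = (421·62 − 55·430)/4553 = 2452/4553.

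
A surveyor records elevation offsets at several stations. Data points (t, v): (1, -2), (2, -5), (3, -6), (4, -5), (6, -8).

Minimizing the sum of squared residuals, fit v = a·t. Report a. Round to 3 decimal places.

a = -1.485

Compute the Gram sums: Σt·t = 66.
For Mᵀv: Σt·v = -98.
Hence a = -98 / 66 ≈ -1.48485.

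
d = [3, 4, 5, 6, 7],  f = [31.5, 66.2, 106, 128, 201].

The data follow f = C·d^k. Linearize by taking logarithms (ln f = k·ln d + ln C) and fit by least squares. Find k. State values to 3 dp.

k = 2.094

With ln fᵢ as the transformed response and ln dᵢ as the regressor:
XᵀX = [[12.7160, 7.8320]; [7.8320, 5]], rhs = [36.1214, 22.4614]ᵀ  (here Σln d = 7.8320, Σ(ln d)² = 12.7160, Σln f = 22.4614, Σln d·ln f = 36.1214).
Δ = 12.7160·5 − (7.8320)² = 2.2397; k = (36.1214·5 − 7.8320·22.4614)/2.2397 = 2.09355, ln C = (12.7160·22.4614 − 7.8320·36.1214)/2.2397 = 1.21295.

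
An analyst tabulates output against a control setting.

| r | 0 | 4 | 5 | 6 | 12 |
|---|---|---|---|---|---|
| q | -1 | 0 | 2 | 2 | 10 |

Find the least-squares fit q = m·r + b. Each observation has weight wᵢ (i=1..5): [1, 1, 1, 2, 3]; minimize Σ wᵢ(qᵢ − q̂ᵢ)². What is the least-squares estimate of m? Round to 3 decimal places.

m = 1.041

Entries of MᵀWM: Σwᵢ·r·r = 545, Σwᵢ·r = 57, Σwᵢ·1 = 8.
For MᵀWq: Σwᵢ·r·q = 394, Σwᵢ·q = 35.
Δ = 545·8 − 57² = 1111.
m = (394·8 − 57·35)/1111 = 1157/1111; b = (545·35 − 57·394)/1111 = -3383/1111.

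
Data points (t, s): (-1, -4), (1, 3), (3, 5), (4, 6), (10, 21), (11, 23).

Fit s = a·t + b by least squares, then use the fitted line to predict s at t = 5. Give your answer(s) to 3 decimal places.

Sums needed: Σt·t = 248, Σt = 28, Σ1 = 6.
Right-hand side: Σt·s = 509, Σs = 54.
Normal equations: [[248, 28]; [28, 6]]·[a, b]ᵀ = [509, 54]ᵀ.
Eliminating b: 6·(row 1) − 28·(row 2) gives 704·a = 6·509 − 28·54 = 1542, so a = 771/352.
Then b = (54 − 28·(771/352))/6 = -215/176.
At t = 5: ŝ = (771/352)·(5) + (-215/176)·(1) = 3425/352.

ŝ = 9.730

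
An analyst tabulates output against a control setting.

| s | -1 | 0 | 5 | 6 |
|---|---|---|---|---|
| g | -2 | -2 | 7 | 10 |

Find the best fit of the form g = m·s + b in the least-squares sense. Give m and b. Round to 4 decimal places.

Entries of XᵀX: Σs·s = 62, Σs = 10, Σ1 = 4.
And Σs·g = 97, Σg = 13.
So XᵀX·[m, b]ᵀ = Xᵀg: [[62, 10]; [10, 4]]·[m, b]ᵀ = [97, 13]ᵀ.
det = 62·4 − 10² = 148.
m = (97·4 − 10·13)/148 = 129/74; b = (62·13 − 10·97)/148 = -41/37.

m = 1.7432, b = -1.1081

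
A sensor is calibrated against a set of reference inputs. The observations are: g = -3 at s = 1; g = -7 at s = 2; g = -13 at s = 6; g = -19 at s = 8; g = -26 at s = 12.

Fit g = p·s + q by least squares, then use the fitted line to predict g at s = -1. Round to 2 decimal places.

ĝ = 0.25

Forming AᵀA = [[249, 29]; [29, 5]] and Aᵀg = [-559, -68]ᵀ gives AᵀA·[p, q]ᵀ = Aᵀg.
Δ = 249·5 − 29² = 404.
p = ((-559)·5 − 29·(-68))/404 = -823/404; q = (249·(-68) − 29·(-559))/404 = -721/404.
At s = -1: ĝ = (-823/404)·(-1) + (-721/404)·(1) = 51/202.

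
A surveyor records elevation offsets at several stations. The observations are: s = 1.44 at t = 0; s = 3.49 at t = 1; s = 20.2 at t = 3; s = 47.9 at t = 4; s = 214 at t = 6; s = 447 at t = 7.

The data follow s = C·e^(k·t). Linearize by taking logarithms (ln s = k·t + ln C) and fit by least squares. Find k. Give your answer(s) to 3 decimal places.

Linearized form: ln s = k·t + ln C. From the 6 transformed points,
Σt = 21.0000, Σ(t)² = 111.0000, Σln s = 19.9579, Σt·ln s = 100.6572.
Normal system: [[111.0000, 21.0000]; [21.0000, 6]]·[k, ln C]ᵀ = [100.6572, 19.9579]ᵀ.
Slope k = (n·Σt·ln s − Σt·Σln s)/(n·Σ(t)² − (Σt)²) = (6·100.6572 − 21.0000·19.9579)/225.0000 = 0.82146; ln C = (Σln s − k·Σt)/n = 0.45122.

k = 0.821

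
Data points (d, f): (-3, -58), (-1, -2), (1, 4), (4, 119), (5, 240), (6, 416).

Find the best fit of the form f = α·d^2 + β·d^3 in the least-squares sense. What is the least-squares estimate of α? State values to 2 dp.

The normal equations are: 2260·α + 11682·β = 22360;  11682·α + 67108·β = 129044.
Δ = 2260·67108 − 11682² = 15194956.
α = (22360·67108 − 11682·129044)/15194956 = -1739282/3798739; β = (2260·129044 − 11682·22360)/15194956 = 7607480/3798739.

α = -0.46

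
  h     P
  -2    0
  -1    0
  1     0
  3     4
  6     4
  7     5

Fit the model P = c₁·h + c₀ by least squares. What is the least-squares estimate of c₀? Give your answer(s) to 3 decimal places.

c₀ = 0.757

Compute the Gram sums: Σh·h = 100, Σh = 14, Σ1 = 6.
Moment sums: Σh·P = 71, ΣP = 13.
Normal equations: [[100, 14]; [14, 6]]·[c₁, c₀]ᵀ = [71, 13]ᵀ.
Eliminating c₀: 6·(row 1) − 14·(row 2) gives 404·c₁ = 6·71 − 14·13 = 244, so c₁ = 61/101.
Then c₀ = (13 − 14·(61/101))/6 = 153/202.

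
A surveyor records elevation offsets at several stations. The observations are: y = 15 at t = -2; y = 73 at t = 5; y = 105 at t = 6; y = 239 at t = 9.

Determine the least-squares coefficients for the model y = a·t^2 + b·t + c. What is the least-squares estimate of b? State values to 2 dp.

b = -0.82

The normal system MᵀM·[a, b, c]ᵀ = Mᵀy is [[8498, 1062, 146]; [1062, 146, 18]; [146, 18, 4]]·[a, b, c]ᵀ = [25024, 3116, 432]ᵀ.
Solving the 3×3 system (Gaussian elimination) gives a = 6349/2098, b = -8653/10490, c = 6583/5245.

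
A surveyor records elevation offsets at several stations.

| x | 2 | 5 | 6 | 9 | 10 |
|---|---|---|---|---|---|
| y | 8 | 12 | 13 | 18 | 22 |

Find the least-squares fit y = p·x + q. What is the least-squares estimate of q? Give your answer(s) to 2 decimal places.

q = 3.91

From the data, Σx·x = 246, Σx = 32, Σ1 = 5.
And Σx·y = 536, Σy = 73.
AᵀA·[p, q]ᵀ = Aᵀy becomes [[246, 32]; [32, 5]]·[p, q]ᵀ = [536, 73]ᵀ.
Δ = 246·5 − 32² = 206.
p = (536·5 − 32·73)/206 = 172/103; q = (246·73 − 32·536)/206 = 403/103.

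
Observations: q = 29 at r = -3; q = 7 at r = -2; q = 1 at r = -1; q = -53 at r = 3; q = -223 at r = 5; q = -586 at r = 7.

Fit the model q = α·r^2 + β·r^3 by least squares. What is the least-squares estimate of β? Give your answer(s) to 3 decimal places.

Sums needed: Σr^2·r^2 = 3205, Σr^2·r^3 = 19899, Σr^3·r^3 = 134797.
For Mᵀq: Σr^2·q = -34476, Σr^3·q = -231144.
So MᵀM·[α, β]ᵀ = Mᵀq: [[3205, 19899]; [19899, 134797]]·[α, β]ᵀ = [-34476, -231144]ᵀ.
Eliminating β: 134797·(row 1) − 19899·(row 2) gives 36054184·α = 134797·(-34476) − 19899·(-231144) = -47726916, so α = -11931729/9013546.
Then β = ((-231144) − 19899·(-11931729/9013546))/134797 = -13694649/9013546.

β = -1.519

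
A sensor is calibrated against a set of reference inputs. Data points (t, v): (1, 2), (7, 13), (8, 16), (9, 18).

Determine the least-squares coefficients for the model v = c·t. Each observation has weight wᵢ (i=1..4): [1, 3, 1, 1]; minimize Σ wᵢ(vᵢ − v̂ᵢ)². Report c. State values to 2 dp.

c = 1.93

With design matrix X, XᵀWX = [[293]] and XᵀWv = [565]ᵀ.
Hence c = 565 / 293 ≈ 1.92833.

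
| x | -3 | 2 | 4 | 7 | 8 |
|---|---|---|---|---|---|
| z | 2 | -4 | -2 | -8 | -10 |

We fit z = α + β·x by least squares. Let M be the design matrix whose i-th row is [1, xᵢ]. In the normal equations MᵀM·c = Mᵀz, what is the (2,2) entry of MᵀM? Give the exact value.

Row 2 ↔ basis x, column 2 ↔ basis x, so (MᵀM)_{2,2} = Σᵢ (x)·(x) = (-3)·(-3) + (2)·(2) + (4)·(4) + (7)·(7) + (8)·(8) = 142.

142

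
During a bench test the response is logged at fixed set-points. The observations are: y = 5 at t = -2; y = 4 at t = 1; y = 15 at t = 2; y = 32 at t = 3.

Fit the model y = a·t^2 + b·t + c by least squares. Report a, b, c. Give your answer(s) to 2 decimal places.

a = 2.87, b = 2.52, c = -1.45

Setting ∂/∂a … = 0 gives: 114·a + 28·b + 18·c = 372;  28·a + 18·b + 4·c = 120;  18·a + 4·b + 4·c = 56.
Inverting the 3×3 Gram matrix, [a, b, c]ᵀ = [520/181, 456/181, -262/181]ᵀ.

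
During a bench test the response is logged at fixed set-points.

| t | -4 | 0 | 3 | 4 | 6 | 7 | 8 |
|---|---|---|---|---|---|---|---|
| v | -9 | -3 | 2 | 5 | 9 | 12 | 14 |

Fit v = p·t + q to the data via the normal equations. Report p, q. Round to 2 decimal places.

Compute the Gram sums: Σt·t = 190, Σt = 24, Σ1 = 7.
Right-hand side: Σt·v = 312, Σv = 30.
So MᵀM·[p, q]ᵀ = Mᵀv: [[190, 24]; [24, 7]]·[p, q]ᵀ = [312, 30]ᵀ.
Determinant 190·7 − 24² = 754.
p = (312·7 − 24·30)/754 = 732/377; q = (190·30 − 24·312)/754 = -894/377.

p = 1.94, q = -2.37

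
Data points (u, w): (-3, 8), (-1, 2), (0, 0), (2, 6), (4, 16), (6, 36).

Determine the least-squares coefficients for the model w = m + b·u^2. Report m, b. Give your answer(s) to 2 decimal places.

Sums needed: Σ1 = 6, Σu^2 = 66, Σu^2·u^2 = 1650.
And Σw = 68, Σu^2·w = 1650.
XᵀX·[m, b]ᵀ = Xᵀw becomes [[6, 66]; [66, 1650]]·[m, b]ᵀ = [68, 1650]ᵀ.
det = 6·1650 − 66² = 5544.
m = (68·1650 − 66·1650)/5544 = 25/42; b = (6·1650 − 66·68)/5544 = 41/42.

m = 0.60, b = 0.98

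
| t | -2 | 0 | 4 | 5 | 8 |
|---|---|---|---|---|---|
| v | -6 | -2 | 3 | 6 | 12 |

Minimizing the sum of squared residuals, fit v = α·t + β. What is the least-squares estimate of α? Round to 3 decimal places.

The normal system AᵀA·[α, β]ᵀ = Aᵀv is [[109, 15]; [15, 5]]·[α, β]ᵀ = [150, 13]ᵀ.
Δ = 109·5 − 15² = 320.
α = (150·5 − 15·13)/320 = 111/64; β = (109·13 − 15·150)/320 = -833/320.

α = 1.734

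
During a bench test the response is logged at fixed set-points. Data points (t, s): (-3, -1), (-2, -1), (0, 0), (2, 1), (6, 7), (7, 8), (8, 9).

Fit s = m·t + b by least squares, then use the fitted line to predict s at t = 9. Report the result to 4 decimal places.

ŝ = 9.6146

Setting ∂/∂m … = 0 gives: 166·m + 18·b = 177;  18·m + 7·b = 23.
det = 166·7 − 18² = 838.
m = (177·7 − 18·23)/838 = 825/838; b = (166·23 − 18·177)/838 = 316/419.
At t = 9: ŝ = (825/838)·(9) + (316/419)·(1) = 8057/838.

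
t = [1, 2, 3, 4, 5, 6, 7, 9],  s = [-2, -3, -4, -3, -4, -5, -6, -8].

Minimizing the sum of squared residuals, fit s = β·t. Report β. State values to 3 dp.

Forming MᵀM = [[221]] and Mᵀs = [-196]ᵀ gives MᵀM·[β]ᵀ = Mᵀs.
Hence β = -196 / 221 ≈ -0.886878.

β = -0.887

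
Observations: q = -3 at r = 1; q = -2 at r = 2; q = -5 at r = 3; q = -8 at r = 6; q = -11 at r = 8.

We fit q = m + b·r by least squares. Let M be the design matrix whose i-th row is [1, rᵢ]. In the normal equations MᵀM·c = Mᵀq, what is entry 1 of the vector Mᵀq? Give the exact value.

Entry 1 ↔ basis 1, so (Mᵀq)_{1} = Σᵢ qᵢ = (1)·(-3) + (1)·(-2) + (1)·(-5) + (1)·(-8) + (1)·(-11) = -29.

-29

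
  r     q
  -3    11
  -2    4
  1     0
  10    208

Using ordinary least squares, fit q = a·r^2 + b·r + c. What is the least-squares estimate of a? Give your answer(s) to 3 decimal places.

a = 1.993

MᵀM·[a, b, c]ᵀ = Mᵀq reads: 10098·a + 966·b + 114·c = 20915;  966·a + 114·b + 6·c = 2039;  114·a + 6·b + 4·c = 223.
(Σr^2·r^2 = 10098, Σr^2·r = 966, Σr^2 = 114, Σr·r = 114, Σr = 6, Σ1 = 4, Σr^2·q = 20915, Σr·q = 2039, Σq = 223.)
Row-reducing yields a = 5789/2904, b = 16553/14520, c = -1678/605.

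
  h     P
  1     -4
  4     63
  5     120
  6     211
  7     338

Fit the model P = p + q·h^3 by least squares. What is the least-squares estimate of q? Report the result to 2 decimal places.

q = 1.00

From the data, Σ1 = 5, Σh^3 = 749, Σh^3·h^3 = 184027.
Moment sums: ΣP = 728, Σh^3·P = 180538.
Eliminating q: 184027·(row 1) − 749·(row 2) gives 359134·p = 184027·728 − 749·180538 = -1251306, so p = -625653/179567.
Then q = (180538 − 749·(-625653/179567))/184027 = 178709/179567.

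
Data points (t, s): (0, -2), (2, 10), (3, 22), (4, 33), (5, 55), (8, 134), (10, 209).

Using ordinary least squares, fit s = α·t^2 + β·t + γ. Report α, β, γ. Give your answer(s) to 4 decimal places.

α = 1.9727, β = 1.2401, γ = -1.2460

Sums needed: Σt^2·t^2 = 15074, Σt^2·t = 1736, Σt^2 = 218, Σt·t = 218, Σt = 32, Σ1 = 7.
Right-hand side: Σt^2·s = 31617, Σt·s = 3655, Σs = 461.
MᵀM·[α, β, γ]ᵀ = Mᵀs becomes [[15074, 1736, 218]; [1736, 218, 32]; [218, 32, 7]]·[α, β, γ]ᵀ = [31617, 3655, 461]ᵀ.
Row-reducing yields α = 327181/165858, β = 205679/165858, γ = -34444/27643.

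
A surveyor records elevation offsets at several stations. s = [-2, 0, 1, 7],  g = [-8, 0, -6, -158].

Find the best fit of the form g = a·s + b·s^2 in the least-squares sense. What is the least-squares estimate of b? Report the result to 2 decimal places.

Entries of MᵀM: Σs·s = 54, Σs·s^2 = 336, Σs^2·s^2 = 2418.
Right-hand side: Σs·g = -1096, Σs^2·g = -7780.
So MᵀM·[a, b]ᵀ = Mᵀg: [[54, 336]; [336, 2418]]·[a, b]ᵀ = [-1096, -7780]ᵀ.
det = 54·2418 − 336² = 17676.
a = ((-1096)·2418 − 336·(-7780))/17676 = -3004/1473; b = (54·(-7780) − 336·(-1096))/17676 = -4322/1473.

b = -2.93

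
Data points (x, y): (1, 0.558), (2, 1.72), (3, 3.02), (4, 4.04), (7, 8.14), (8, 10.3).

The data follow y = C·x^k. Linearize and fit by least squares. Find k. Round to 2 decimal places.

Linearized form: ln y = k·ln x + ln C. From the 6 transformed points,
Σln x = 7.2034, Σ(ln x)² = 11.7199, Σln y = 6.8894, Σln x·ln y = 12.4555.
Equations: 11.7199·k + 7.2034·ln C = 12.4555;  7.2034·k + 6·ln C = 6.8894.
Solving (det = 18.4301): k = 1.36223, ln C = -0.48722.

k = 1.36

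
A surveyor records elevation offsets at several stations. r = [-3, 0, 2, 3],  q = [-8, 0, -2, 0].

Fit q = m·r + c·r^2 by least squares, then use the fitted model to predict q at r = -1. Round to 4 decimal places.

q̂ = -1.5888

Sums needed: Σr·r = 22, Σr·r^2 = 8, Σr^2·r^2 = 178.
Right-hand side: Σr·q = 20, Σr^2·q = -80.
Δ = 22·178 − 8² = 3852.
m = (20·178 − 8·(-80))/3852 = 350/321; c = (22·(-80) − 8·20)/3852 = -160/321.
At r = -1: q̂ = (350/321)·(-1) + (-160/321)·(1) = -170/107.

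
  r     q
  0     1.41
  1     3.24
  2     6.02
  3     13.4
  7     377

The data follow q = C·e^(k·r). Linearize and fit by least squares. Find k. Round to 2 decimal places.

k = 0.80

Let Y = ln q. Fitting Y = k·r + ln C by least squares:
Σr = 13.0000, Σ(r)² = 63.0000, Σln q = 11.8418, Σr·ln q = 54.0772.
Equations: 63.0000·k + 13.0000·ln C = 54.0772;  13.0000·k + 5·ln C = 11.8418.
Slope k = (n·Σr·ln q − Σr·Σln q)/(n·Σ(r)² − (Σr)²) = (5·54.0772 − 13.0000·11.8418)/146.0000 = 0.79756; ln C = (Σln q − k·Σr)/n = 0.29470.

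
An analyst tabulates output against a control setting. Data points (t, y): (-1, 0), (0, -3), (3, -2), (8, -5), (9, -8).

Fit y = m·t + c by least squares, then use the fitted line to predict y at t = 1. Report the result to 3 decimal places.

From the data, Σt·t = 155, Σt = 19, Σ1 = 5.
Moment sums: Σt·y = -118, Σy = -18.
det = 155·5 − 19² = 414.
m = ((-118)·5 − 19·(-18))/414 = -124/207; c = (155·(-18) − 19·(-118))/414 = -274/207.
At t = 1: ŷ = (-124/207)·(1) + (-274/207)·(1) = -398/207.

ŷ = -1.923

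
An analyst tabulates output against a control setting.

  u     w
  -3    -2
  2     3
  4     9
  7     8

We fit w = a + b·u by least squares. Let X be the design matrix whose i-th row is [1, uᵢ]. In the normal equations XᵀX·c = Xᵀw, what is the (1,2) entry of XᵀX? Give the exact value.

10

Row 1 ↔ basis 1, column 2 ↔ basis u, so (XᵀX)_{1,2} = Σᵢ u = (1)·(-3) + (1)·(2) + (1)·(4) + (1)·(7) = 10.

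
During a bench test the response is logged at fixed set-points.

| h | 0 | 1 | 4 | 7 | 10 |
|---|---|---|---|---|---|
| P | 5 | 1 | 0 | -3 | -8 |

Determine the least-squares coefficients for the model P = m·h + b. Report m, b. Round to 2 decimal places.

AᵀA·[m, b]ᵀ = AᵀP reads: 166·m + 22·b = -100;  22·m + 5·b = -5.
(Σh·h = 166, Σh = 22, Σ1 = 5, Σh·P = -100, ΣP = -5.)
Determinant 166·5 − 22² = 346.
m = ((-100)·5 − 22·(-5))/346 = -195/173; b = (166·(-5) − 22·(-100))/346 = 685/173.

m = -1.13, b = 3.96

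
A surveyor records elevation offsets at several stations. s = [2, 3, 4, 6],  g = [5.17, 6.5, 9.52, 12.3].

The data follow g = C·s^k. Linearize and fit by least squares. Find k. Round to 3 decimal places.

Let Y = ln g. Fitting Y = k·ln s + ln C by least squares:
Σln s = 4.9698, Σ(ln s)² = 6.8196, Σln g = 8.2777, Σln s·ln g = 10.8156.
Normal system: [[6.8196, 4.9698]; [4.9698, 4]]·[k, ln C]ᵀ = [10.8156, 8.2777]ᵀ.
Δ = 6.8196·4 − (4.9698)² = 2.5794; k = (10.8156·4 − 4.9698·8.2777)/2.5794 = 0.82342, ln C = (6.8196·8.2777 − 4.9698·10.8156)/2.5794 = 1.04636.

k = 0.823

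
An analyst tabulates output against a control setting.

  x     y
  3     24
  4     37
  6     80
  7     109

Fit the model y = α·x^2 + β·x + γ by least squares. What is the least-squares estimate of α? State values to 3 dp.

α = 2.667

With design matrix A, AᵀA = [[4034, 650, 110]; [650, 110, 20]; [110, 20, 4]] and Aᵀy = [9029, 1463, 250]ᵀ.
Row-reducing yields α = 8/3, β = -161/30, γ = 16.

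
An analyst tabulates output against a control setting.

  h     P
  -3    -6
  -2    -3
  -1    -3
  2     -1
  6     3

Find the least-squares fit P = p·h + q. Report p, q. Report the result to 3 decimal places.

Setting ∂/∂p … = 0 gives: 54·p + 2·q = 43;  2·p + 5·q = -10.
det = 54·5 − 2² = 266.
p = (43·5 − 2·(-10))/266 = 235/266; q = (54·(-10) − 2·43)/266 = -313/133.

p = 0.883, q = -2.353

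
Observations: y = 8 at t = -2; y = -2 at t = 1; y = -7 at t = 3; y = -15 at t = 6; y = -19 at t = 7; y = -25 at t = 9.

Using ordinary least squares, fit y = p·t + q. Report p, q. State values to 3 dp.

Entries of XᵀX: Σt·t = 180, Σt = 24, Σ1 = 6.
And Σt·y = -487, Σy = -60.
Normal equations: [[180, 24]; [24, 6]]·[p, q]ᵀ = [-487, -60]ᵀ.
det = 180·6 − 24² = 504.
p = ((-487)·6 − 24·(-60))/504 = -247/84; q = (180·(-60) − 24·(-487))/504 = 37/21.

p = -2.940, q = 1.762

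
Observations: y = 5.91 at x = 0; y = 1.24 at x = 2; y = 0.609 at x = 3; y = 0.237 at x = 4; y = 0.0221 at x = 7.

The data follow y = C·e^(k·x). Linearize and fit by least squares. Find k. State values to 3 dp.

Linearized form: ln y = k·x + ln C. From the 5 transformed points,
Sums: Σx = 16.0000, Σ(x)² = 78.0000, Σln y = -3.7561, Σx·ln y = -33.5016.
Normal system: [[78.0000, 16.0000]; [16.0000, 5]]·[k, ln C]ᵀ = [-33.5016, -3.7561]ᵀ.
Solving (det = 134.0000): k = -0.80158, ln C = 1.81383.

k = -0.802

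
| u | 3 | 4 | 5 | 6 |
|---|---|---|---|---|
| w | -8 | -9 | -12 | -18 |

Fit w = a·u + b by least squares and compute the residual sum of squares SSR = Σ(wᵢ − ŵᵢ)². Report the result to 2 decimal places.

SSR = 6.30

From the data, Σu·u = 86, Σu = 18, Σ1 = 4.
For Mᵀw: Σu·w = -228, Σw = -47.
Normal equations: [[86, 18]; [18, 4]]·[a, b]ᵀ = [-228, -47]ᵀ.
Eliminating b: 4·(row 1) − 18·(row 2) gives 20·a = 4·(-228) − 18·(-47) = -66, so a = -33/10.
Then b = ((-47) − 18·(-33/10))/4 = 31/10.
Residuals: -6/5, 11/10, 7/5, -13/10; SSR = 63/10.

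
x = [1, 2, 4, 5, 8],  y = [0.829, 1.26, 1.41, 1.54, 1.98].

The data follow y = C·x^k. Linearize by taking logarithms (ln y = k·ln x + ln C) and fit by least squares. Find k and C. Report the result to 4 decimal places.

k = 0.3828, C = 0.8683

With ln yᵢ as the transformed response and ln xᵢ as the regressor:
XᵀX = [[9.3166, 5.7683]; [5.7683, 5]], rhs = [2.7519, 1.5020]ᵀ  (here Σln x = 5.7683, Σ(ln x)² = 9.3166, Σln y = 1.5020, Σln x·ln y = 2.7519).
Δ = 9.3166·5 − (5.7683)² = 13.3096; k = (2.7519·5 − 5.7683·1.5020)/13.3096 = 0.38282, ln C = (9.3166·1.5020 − 5.7683·2.7519)/13.3096 = -0.14124, so C = exp(-0.14124) = 0.86828.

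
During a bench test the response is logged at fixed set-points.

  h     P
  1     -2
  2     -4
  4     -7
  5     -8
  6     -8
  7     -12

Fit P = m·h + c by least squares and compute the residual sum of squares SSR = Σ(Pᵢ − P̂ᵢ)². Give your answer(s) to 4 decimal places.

The normal system MᵀM·[m, c]ᵀ = MᵀP is [[131, 25]; [25, 6]]·[m, c]ᵀ = [-210, -41]ᵀ.
Eliminating c: 6·(row 1) − 25·(row 2) gives 161·m = 6·(-210) − 25·(-41) = -235, so m = -235/161.
Then c = ((-41) − 25·(-235/161))/6 = -121/161.
Residuals: 34/161, -53/161, -66/161, 8/161, 243/161, -166/161; SSR = 590/161.

SSR = 3.6646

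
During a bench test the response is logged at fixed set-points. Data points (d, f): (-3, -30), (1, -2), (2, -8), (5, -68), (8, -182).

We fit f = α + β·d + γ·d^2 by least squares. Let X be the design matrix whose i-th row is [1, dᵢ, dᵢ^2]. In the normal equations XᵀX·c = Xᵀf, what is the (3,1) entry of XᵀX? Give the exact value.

Row 3 ↔ basis d^2, column 1 ↔ basis 1, so (XᵀX)_{3,1} = Σᵢ d^2 = (9)·(1) + (1)·(1) + (4)·(1) + (25)·(1) + (64)·(1) = 103.

103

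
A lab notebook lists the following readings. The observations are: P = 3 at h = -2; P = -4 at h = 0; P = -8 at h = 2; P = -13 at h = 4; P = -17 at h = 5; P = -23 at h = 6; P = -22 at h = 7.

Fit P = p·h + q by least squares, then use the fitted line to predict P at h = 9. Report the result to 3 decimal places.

P̂ = -28.888

Forming XᵀX = [[134, 22]; [22, 7]] and XᵀP = [-451, -84]ᵀ gives XᵀX·[p, q]ᵀ = XᵀP.
Determinant 134·7 − 22² = 454.
p = ((-451)·7 − 22·(-84))/454 = -1309/454; q = (134·(-84) − 22·(-451))/454 = -667/227.
At h = 9: P̂ = (-1309/454)·(9) + (-667/227)·(1) = -13115/454.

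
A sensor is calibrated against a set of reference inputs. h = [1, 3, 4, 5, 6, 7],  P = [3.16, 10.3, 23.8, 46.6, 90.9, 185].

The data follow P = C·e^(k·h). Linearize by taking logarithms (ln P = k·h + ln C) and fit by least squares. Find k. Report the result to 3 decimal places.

Let Y = ln P. Fitting Y = k·h + ln C by least squares:
Over the data: Σh = 26.0000, Σ(h)² = 136.0000, Σln P = 20.2241, Σh·ln P = 103.6348.
Normal system: [[136.0000, 26.0000]; [26.0000, 6]]·[k, ln C]ᵀ = [103.6348, 20.2241]ᵀ.
Slope k = (n·Σh·ln P − Σh·Σln P)/(n·Σ(h)² − (Σh)²) = (6·103.6348 − 26.0000·20.2241)/140.0000 = 0.68558; ln C = (Σln P − k·Σh)/n = 0.39982.

k = 0.686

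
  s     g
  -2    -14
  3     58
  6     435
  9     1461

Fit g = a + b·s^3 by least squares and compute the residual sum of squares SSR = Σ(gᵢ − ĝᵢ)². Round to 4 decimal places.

Forming MᵀM = [[4, 964]; [964, 578890]] and Mᵀg = [1940, 1160707]ᵀ gives MᵀM·[a, b]ᵀ = Mᵀg.
Determinant 4·578890 − 964² = 1386264.
a = (1940·578890 − 964·1160707)/1386264 = 1031263/346566; b = (4·1160707 − 964·1940)/1386264 = 693167/346566.
Residuals: -112617/115522, 177028/173283, 875/346566, -8540/173283; SSR = 691907/346566.

SSR = 1.9965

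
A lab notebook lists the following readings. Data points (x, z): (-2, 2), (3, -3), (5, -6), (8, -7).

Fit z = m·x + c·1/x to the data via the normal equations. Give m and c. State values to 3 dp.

m = -0.942, c = -0.741

Sums needed: Σx·x = 102, Σx·1/x = 4, Σ1/x·1/x = 6001/14400.
Right-hand side: Σx·z = -99, Σ1/x·z = -163/40.
Determinant 102·(6001/14400) − 4² = 63617/2400.
m = ((-99)·(6001/14400) − 4·(-163/40))/(63617/2400) = -119793/127234; c = (102·(-163/40) − 4·(-99))/(63617/2400) = -47160/63617.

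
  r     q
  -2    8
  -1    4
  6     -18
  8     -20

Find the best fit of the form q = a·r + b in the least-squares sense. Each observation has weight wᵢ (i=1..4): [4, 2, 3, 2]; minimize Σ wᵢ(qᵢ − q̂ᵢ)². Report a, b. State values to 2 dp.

a = -2.97, b = 1.56

From the data, Σwᵢ·r·r = 254, Σwᵢ·r = 24, Σwᵢ·1 = 11.
And Σwᵢ·r·q = -716, Σwᵢ·q = -54.
Normal equations: [[254, 24]; [24, 11]]·[a, b]ᵀ = [-716, -54]ᵀ.
Δ = 254·11 − 24² = 2218.
a = ((-716)·11 − 24·(-54))/2218 = -3290/1109; b = (254·(-54) − 24·(-716))/2218 = 1734/1109.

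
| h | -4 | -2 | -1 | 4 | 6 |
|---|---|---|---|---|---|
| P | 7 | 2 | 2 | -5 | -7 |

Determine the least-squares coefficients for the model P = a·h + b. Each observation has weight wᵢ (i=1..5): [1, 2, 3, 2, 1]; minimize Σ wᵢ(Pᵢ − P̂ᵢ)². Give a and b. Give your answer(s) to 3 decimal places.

The normal system MᵀWM·[a, b]ᵀ = MᵀWP is [[95, 3]; [3, 9]]·[a, b]ᵀ = [-124, 0]ᵀ.
Determinant 95·9 − 3² = 846.
a = ((-124)·9 − 3·0)/846 = -62/47; b = (95·0 − 3·(-124))/846 = 62/141.

a = -1.319, b = 0.440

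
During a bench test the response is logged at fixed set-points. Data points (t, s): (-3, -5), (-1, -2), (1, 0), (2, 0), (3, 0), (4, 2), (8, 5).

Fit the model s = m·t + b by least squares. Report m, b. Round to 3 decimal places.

Entries of XᵀX: Σt·t = 104, Σt = 14, Σ1 = 7.
For Xᵀs: Σt·s = 65, Σs = 0.
So XᵀX·[m, b]ᵀ = Xᵀs: [[104, 14]; [14, 7]]·[m, b]ᵀ = [65, 0]ᵀ.
Eliminating b: 7·(row 1) − 14·(row 2) gives 532·m = 7·65 − 14·0 = 455, so m = 65/76.
Then b = (0 − 14·(65/76))/7 = -65/38.

m = 0.855, b = -1.711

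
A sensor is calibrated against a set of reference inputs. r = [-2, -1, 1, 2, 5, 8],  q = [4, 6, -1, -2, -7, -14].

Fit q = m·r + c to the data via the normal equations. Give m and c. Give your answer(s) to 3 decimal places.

Compute the Gram sums: Σr·r = 99, Σr = 13, Σ1 = 6.
And Σr·q = -166, Σq = -14.
Normal equations: [[99, 13]; [13, 6]]·[m, c]ᵀ = [-166, -14]ᵀ.
Eliminating c: 6·(row 1) − 13·(row 2) gives 425·m = 6·(-166) − 13·(-14) = -814, so m = -814/425.
Then c = ((-14) − 13·(-814/425))/6 = 772/425.

m = -1.915, c = 1.816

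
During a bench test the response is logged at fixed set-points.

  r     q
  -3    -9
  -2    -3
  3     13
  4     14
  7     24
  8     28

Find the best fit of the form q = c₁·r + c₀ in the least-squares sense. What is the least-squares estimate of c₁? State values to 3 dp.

c₁ = 3.211

Compute the Gram sums: Σr·r = 151, Σr = 17, Σ1 = 6.
Moment sums: Σr·q = 520, Σq = 67.
MᵀM·[c₁, c₀]ᵀ = Mᵀq becomes [[151, 17]; [17, 6]]·[c₁, c₀]ᵀ = [520, 67]ᵀ.
Eliminating c₀: 6·(row 1) − 17·(row 2) gives 617·c₁ = 6·520 − 17·67 = 1981, so c₁ = 1981/617.
Then c₀ = (67 − 17·(1981/617))/6 = 1277/617.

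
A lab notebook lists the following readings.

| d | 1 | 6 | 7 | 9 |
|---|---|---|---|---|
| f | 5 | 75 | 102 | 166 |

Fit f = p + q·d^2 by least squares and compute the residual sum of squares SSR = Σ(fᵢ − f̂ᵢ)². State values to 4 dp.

SSR = 0.3421

The normal system AᵀA·[p, q]ᵀ = Aᵀf is [[4, 167]; [167, 10259]]·[p, q]ᵀ = [348, 21149]ᵀ.
Eliminating q: 10259·(row 1) − 167·(row 2) gives 13147·p = 10259·348 − 167·21149 = 38249, so p = 38249/13147.
Then q = (21149 − 167·(38249/13147))/10259 = 26480/13147.
Residuals: 1006/13147, -5504/13147, 5225/13147, -727/13147; SSR = 4498/13147.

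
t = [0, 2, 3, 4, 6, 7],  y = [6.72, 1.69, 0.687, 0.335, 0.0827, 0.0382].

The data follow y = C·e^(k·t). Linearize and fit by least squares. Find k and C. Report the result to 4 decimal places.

Linearized form: ln y = k·t + ln C. From the 6 transformed points,
Σt = 22.0000, Σ(t)² = 114.0000, Σln y = -4.7967, Σt·ln y = -42.2610.
Normal system: [[114.0000, 22.0000]; [22.0000, 6]]·[k, ln C]ᵀ = [-42.2610, -4.7967]ᵀ.
Δ = 114.0000·6 − (22.0000)² = 200.0000; k = (-42.2610·6 − 22.0000·-4.7967)/200.0000 = -0.74019, ln C = (114.0000·-4.7967 − 22.0000·-42.2610)/200.0000 = 1.91460, so C = exp(1.91460) = 6.78419.

k = -0.7402, C = 6.7842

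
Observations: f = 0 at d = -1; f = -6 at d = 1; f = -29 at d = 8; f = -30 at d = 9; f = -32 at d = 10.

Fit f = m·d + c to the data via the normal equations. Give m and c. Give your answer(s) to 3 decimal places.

Compute the Gram sums: Σd·d = 247, Σd = 27, Σ1 = 5.
And Σd·f = -828, Σf = -97.
XᵀX·[m, c]ᵀ = Xᵀf becomes [[247, 27]; [27, 5]]·[m, c]ᵀ = [-828, -97]ᵀ.
Determinant 247·5 − 27² = 506.
m = ((-828)·5 − 27·(-97))/506 = -1521/506; c = (247·(-97) − 27·(-828))/506 = -1603/506.

m = -3.006, c = -3.168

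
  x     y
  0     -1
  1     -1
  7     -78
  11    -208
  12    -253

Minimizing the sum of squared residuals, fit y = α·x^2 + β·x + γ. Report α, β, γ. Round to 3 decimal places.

α = -1.996, β = 3.073, γ = -1.506

Setting ∂/∂α … = 0 gives: 37779·α + 3403·β + 315·γ = -65423;  3403·α + 315·β + 31·γ = -5871;  315·α + 31·β + 5·γ = -541.
Row-reducing yields α = -124495/62372, β = 191693/62372, γ = -46981/31186.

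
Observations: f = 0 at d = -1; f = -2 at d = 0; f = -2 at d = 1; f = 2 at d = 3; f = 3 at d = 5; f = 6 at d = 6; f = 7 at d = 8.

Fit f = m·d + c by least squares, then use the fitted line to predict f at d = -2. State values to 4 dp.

f̂ = -3.1538

The normal system MᵀM·[m, c]ᵀ = Mᵀf is [[136, 22]; [22, 7]]·[m, c]ᵀ = [111, 14]ᵀ.
Δ = 136·7 − 22² = 468.
m = (111·7 − 22·14)/468 = 469/468; c = (136·14 − 22·111)/468 = -269/234.
At d = -2: f̂ = (469/468)·(-2) + (-269/234)·(1) = -41/13.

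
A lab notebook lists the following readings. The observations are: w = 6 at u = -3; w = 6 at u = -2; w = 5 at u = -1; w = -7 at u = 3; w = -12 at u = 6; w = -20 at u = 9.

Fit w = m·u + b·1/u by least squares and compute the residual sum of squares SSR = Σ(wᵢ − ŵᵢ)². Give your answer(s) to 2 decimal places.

SSR = 3.43

The normal equations are: 140·m + 6·b = -308;  6·m + (245/162)·b = -149/9.
(Σu·u = 140, Σu·1/u = 6, Σ1/u·1/u = 245/162, Σu·w = -308, Σ1/u·w = -149/9.)
det = 140·(245/162) − 6² = 14234/81.
m = ((-308)·(245/162) − 6·(-149/9))/(14234/81) = -14842/7117; b = (140·(-149/9) − 6·(-308))/(14234/81) = -19026/7117.
Residuals: -8166/7117, 3505/7117, 1717/7117, 1049/7117, 6819/7117, -6648/7117; SSR = 24408/7117.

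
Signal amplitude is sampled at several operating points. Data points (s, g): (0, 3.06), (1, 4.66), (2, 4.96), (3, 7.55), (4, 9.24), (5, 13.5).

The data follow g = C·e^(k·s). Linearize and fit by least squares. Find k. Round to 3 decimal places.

Linearized form: ln g = k·s + ln C. From the 6 transformed points,
Σs = 15.0000, Σ(s)² = 55.0000, Σln g = 11.1066, Σs·ln g = 32.7141.
Equations: 55.0000·k + 15.0000·ln C = 32.7141;  15.0000·k + 6·ln C = 11.1066.
Slope k = (n·Σs·ln g − Σs·Σln g)/(n·Σ(s)² − (Σs)²) = (6·32.7141 − 15.0000·11.1066)/105.0000 = 0.28272; ln C = (Σln g − k·Σs)/n = 1.14431.

k = 0.283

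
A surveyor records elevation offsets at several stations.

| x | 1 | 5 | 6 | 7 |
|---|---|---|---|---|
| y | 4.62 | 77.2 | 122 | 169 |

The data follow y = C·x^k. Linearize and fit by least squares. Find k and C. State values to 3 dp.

k = 1.824, C = 4.546

Linearized form: ln y = k·ln x + ln C. From the 4 transformed points,
Over the data: Σln x = 5.3471, Σ(ln x)² = 9.5873, Σln y = 15.8107, Σln x·ln y = 25.5852.
Normal system: [[9.5873, 5.3471]; [5.3471, 4]]·[k, ln C]ᵀ = [25.5852, 15.8107]ᵀ.
Δ = 9.5873·4 − (5.3471)² = 9.7575; k = (25.5852·4 − 5.3471·15.8107)/9.7575 = 1.82417, ln C = (9.5873·15.8107 − 5.3471·25.5852)/9.7575 = 1.51416, so C = exp(1.51416) = 4.54562.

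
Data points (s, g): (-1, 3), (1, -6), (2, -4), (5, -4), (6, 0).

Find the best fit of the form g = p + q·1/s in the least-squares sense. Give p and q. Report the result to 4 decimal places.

p = -1.4089, q = -4.5643

Sums needed: Σ1 = 5, Σ1/s = 13/15, Σ1/s·1/s = 1043/450.
Right-hand side: Σg = -11, Σ1/s·g = -59/5.
det = 5·(1043/450) − (13/15)² = 4877/450.
p = ((-11)·(1043/450) − (13/15)·(-59/5))/(4877/450) = -6871/4877; q = (5·(-59/5) − (13/15)·(-11))/(4877/450) = -22260/4877.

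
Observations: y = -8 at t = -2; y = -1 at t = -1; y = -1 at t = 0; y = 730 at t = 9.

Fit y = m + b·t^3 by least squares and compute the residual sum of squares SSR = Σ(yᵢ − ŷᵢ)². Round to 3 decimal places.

From the data, Σ1 = 4, Σt^3 = 720, Σt^3·t^3 = 531506.
Moment sums: Σy = 720, Σt^3·y = 532235.
MᵀM·[m, b]ᵀ = Mᵀy becomes [[4, 720]; [720, 531506]]·[m, b]ᵀ = [720, 532235]ᵀ.
Eliminating b: 531506·(row 1) − 720·(row 2) gives 1607624·m = 531506·720 − 720·532235 = -524880, so m = -65610/200953.
Then b = (532235 − 720·(-65610/200953))/531506 = 402635/401906.
Residuals: 68526/200953, 131949/401906, -135343/200953, 1685/401906; SSR = 272371/401906.

SSR = 0.678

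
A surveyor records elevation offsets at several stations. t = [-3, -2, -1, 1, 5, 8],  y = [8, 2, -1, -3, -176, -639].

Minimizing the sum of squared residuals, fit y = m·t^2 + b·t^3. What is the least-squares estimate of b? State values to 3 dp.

b = -0.992

Compute the Gram sums: Σt^2·t^2 = 4820, Σt^2·t^3 = 35618, Σt^3·t^3 = 278564.
And Σt^2·y = -45220, Σt^3·y = -349402.
So XᵀX·[m, b]ᵀ = Xᵀy: [[4820, 35618]; [35618, 278564]]·[m, b]ᵀ = [-45220, -349402]ᵀ.
Δ = 4820·278564 − 35618² = 74036556.
m = ((-45220)·278564 − 35618·(-349402))/74036556 = -382989/186961; b = (4820·(-349402) − 35618·(-45220))/74036556 = -2040880/2056571.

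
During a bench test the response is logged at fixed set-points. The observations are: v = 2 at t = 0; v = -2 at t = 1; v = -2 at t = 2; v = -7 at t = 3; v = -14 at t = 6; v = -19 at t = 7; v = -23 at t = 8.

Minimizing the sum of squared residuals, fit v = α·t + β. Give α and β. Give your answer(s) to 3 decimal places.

XᵀX·[α, β]ᵀ = Xᵀv reads: 163·α + 27·β = -428;  27·α + 7·β = -65.
(Σt·t = 163, Σt = 27, Σ1 = 7, Σt·v = -428, Σv = -65.)
Eliminating β: 7·(row 1) − 27·(row 2) gives 412·α = 7·(-428) − 27·(-65) = -1241, so α = -1241/412.
Then β = ((-65) − 27·(-1241/412))/7 = 961/412.

α = -3.012, β = 2.333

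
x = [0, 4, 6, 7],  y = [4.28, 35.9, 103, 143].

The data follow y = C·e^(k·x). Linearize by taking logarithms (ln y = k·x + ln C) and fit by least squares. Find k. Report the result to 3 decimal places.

Let Y = ln y. Fitting Y = k·x + ln C by least squares:
Over the data: Σx = 17.0000, Σ(x)² = 101.0000, Σln y = 14.6323, Σx·ln y = 76.8712.
Normal system: [[101.0000, 17.0000]; [17.0000, 4]]·[k, ln C]ᵀ = [76.8712, 14.6323]ᵀ.
Solving (det = 115.0000): k = 0.51075, ln C = 1.48737.

k = 0.511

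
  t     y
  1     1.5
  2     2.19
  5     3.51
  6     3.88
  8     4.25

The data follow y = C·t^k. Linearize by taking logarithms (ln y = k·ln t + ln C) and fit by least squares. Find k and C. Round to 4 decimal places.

k = 0.5106, C = 1.5206

Linearized form: ln y = k·ln t + ln C. From the 5 transformed points,
Σln t = 6.1738, Σ(ln t)² = 10.6052, Σln y = 5.2477, Σln t·ln y = 8.0023.
Equations: 10.6052·k + 6.1738·ln C = 8.0023;  6.1738·k + 5·ln C = 5.2477.
Δ = 10.6052·5 − (6.1738)² = 14.9105; k = (8.0023·5 − 6.1738·5.2477)/14.9105 = 0.51059, ln C = (10.6052·5.2477 − 6.1738·8.0023)/14.9105 = 0.41909, so C = exp(0.41909) = 1.52058.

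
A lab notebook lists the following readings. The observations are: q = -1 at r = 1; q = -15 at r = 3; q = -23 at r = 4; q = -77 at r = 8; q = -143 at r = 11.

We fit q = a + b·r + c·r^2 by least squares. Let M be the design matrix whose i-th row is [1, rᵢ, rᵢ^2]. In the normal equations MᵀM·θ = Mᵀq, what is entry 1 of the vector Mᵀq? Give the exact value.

-259

Entry 1 ↔ basis 1, so (Mᵀq)_{1} = Σᵢ qᵢ = (1)·(-1) + (1)·(-15) + (1)·(-23) + (1)·(-77) + (1)·(-143) = -259.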